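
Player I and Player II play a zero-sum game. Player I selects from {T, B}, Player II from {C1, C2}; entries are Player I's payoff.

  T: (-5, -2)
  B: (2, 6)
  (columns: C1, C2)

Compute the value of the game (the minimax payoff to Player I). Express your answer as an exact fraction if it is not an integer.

2

Row minima: T → -5, B → 2; maximin = 2.
Column maxima: C1 → 2, C2 → 6; minimax = 2.
Since maximin = minimax = 2, there is a saddle point and the value is 2.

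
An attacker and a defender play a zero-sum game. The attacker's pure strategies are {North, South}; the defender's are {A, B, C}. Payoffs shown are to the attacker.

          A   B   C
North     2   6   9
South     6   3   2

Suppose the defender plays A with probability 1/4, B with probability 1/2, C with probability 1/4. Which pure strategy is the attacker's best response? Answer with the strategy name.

North

Expected payoff of North: (1/4)·2 + (1/2)·6 + (1/4)·9 = 23/4.
Expected payoff of South: (1/4)·6 + (1/2)·3 + (1/4)·2 = 7/2.
The largest is 23/4, so the attacker's best response is North.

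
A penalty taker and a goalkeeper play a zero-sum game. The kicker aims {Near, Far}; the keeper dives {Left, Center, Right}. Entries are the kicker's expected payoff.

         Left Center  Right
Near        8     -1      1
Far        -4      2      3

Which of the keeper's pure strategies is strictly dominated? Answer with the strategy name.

Right

Center holds the kicker's payoff strictly below Right in every row: -1 < 1, 2 < 3.
So Right is strictly dominated for the keeper.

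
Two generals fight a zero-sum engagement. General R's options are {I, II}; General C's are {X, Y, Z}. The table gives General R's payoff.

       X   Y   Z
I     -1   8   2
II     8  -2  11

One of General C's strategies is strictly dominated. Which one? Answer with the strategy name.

Z

X holds General R's payoff strictly below Z in every row: -1 < 2, 8 < 11.
So Z is strictly dominated for General C.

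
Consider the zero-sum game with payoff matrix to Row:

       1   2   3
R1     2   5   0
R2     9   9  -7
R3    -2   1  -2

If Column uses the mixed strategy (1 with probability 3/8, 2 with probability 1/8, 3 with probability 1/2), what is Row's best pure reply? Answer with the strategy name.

Expected payoff of R1: (3/8)·2 + (1/8)·5 + (1/2)·0 = 11/8.
Expected payoff of R2: (3/8)·9 + (1/8)·9 + (1/2)·(-7) = 1.
Expected payoff of R3: (3/8)·(-2) + (1/8)·1 + (1/2)·(-2) = -13/8.
The largest is 11/8, so Row's best response is R1.

R1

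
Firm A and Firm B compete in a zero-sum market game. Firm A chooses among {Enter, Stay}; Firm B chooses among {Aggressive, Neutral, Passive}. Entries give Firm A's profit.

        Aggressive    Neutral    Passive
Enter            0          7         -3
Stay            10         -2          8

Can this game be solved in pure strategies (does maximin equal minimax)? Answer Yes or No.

No

Row minima: Enter → -3, Stay → -2; maximin = -2.
Column maxima: Aggressive → 10, Neutral → 7, Passive → 8; minimax = 7.
-2 ≠ 7, so no pure-strategy equilibrium exists.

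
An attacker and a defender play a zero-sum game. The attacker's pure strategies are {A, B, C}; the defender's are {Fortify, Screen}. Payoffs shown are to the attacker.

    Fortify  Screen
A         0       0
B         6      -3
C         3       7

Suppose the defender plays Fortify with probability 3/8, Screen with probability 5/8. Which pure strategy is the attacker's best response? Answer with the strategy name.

Expected payoff of A: (3/8)·0 + (5/8)·0 = 0.
Expected payoff of B: (3/8)·6 + (5/8)·(-3) = 3/8.
Expected payoff of C: (3/8)·3 + (5/8)·7 = 11/2.
The largest is 11/2, so the attacker's best response is C.

C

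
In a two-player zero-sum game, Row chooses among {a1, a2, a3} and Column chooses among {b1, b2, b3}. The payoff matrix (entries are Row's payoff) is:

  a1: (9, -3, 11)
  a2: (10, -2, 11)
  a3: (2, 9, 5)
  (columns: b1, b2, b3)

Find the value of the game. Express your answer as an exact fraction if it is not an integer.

Row minima: a1 → -3, a2 → -2, a3 → 2; maximin = 2.
Column maxima: b1 → 10, b2 → 9, b3 → 11; minimax = 9.
2 ≠ 9, so there is no saddle point; optimal play is mixed.
b3 is strictly dominated by b1 (it gives Row strictly more in every row), so Column never plays it.
With b3 eliminated, a1 is strictly dominated by a2 (a2 gives Row strictly more in every remaining column), so Row never plays it.
On the remaining 2×2 (a2, a3 vs b1, b2):
Let Row play a2 with probability p. Expected payoff against b1: 10p + 2(1−p) = 8p + 2; against b2: (-2)p + 9(1−p) = −11p + 9.
Setting these equal: 8p + 2 = −11p + 9 ⇒ 19p = 7 ⇒ p = 7/19, and the value is (8)·(7/19) + 2 = 94/19.
For Column: with q = P(b1), equating a2's and a3's payoffs gives 12q − 2 = −7q + 9 ⇒ q = 11/19.

94/19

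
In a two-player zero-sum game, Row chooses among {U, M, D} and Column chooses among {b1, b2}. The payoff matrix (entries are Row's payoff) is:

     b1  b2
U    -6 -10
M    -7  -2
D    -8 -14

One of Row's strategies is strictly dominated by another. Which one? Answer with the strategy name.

U gives a strictly higher payoff than D against every column: -6 > -8, -10 > -14.
So D is strictly dominated and Row never plays it.

D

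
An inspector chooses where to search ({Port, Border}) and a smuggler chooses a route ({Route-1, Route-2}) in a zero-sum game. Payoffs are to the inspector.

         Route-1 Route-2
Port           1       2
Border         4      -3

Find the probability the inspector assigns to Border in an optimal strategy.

1/8

Row minima: Port → 1, Border → -3; maximin = 1.
Column maxima: Route-1 → 4, Route-2 → 2; minimax = 2.
1 ≠ 2, so there is no saddle point; optimal play is mixed.
Let the inspector play Port with probability p. Expected payoff against Route-1: 1p + 4(1−p) = −3p + 4; against Route-2: 2p + (-3)(1−p) = 5p − 3.
Setting these equal: −3p + 4 = 5p − 3 ⇒ −8p = -7 ⇒ p = 7/8, and the value is (-3)·(7/8) + 4 = 11/8.
For the smuggler: with q = P(Route-1), equating Port's and Border's payoffs gives −q + 2 = 7q − 3 ⇒ q = 5/8.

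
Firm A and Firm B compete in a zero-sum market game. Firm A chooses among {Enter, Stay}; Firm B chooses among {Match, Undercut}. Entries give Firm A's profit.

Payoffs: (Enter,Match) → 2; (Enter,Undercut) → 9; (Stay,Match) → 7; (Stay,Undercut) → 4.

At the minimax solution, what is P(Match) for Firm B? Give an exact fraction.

1/2

Row minima: Enter → 2, Stay → 4; maximin = 4.
Column maxima: Match → 7, Undercut → 9; minimax = 7.
4 ≠ 7, so there is no saddle point; optimal play is mixed.
Let Firm A play Enter with probability p. Expected payoff against Match: 2p + 7(1−p) = −5p + 7; against Undercut: 9p + 4(1−p) = 5p + 4.
Setting these equal: −5p + 7 = 5p + 4 ⇒ −10p = -3 ⇒ p = 3/10, and the value is (-5)·(3/10) + 7 = 11/2.
For Firm B: with q = P(Match), equating Enter's and Stay's payoffs gives −7q + 9 = 3q + 4 ⇒ q = 1/2.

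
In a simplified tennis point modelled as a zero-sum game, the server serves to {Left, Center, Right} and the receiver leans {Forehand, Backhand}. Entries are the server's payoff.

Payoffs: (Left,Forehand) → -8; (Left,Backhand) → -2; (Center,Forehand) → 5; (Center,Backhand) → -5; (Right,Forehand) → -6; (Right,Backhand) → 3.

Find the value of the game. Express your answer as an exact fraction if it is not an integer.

-15/19

Row minima: Left → -8, Center → -5, Right → -6; maximin = -5.
Column maxima: Forehand → 5, Backhand → 3; minimax = 3.
-5 ≠ 3, so there is no saddle point; optimal play is mixed.
Left is strictly dominated by Right, so the server never plays it.
On the remaining 2×2 (Center, Right vs Forehand, Backhand):
Let the server play Center with probability p. Expected payoff against Forehand: 5p + (-6)(1−p) = 11p − 6; against Backhand: (-5)p + 3(1−p) = −8p + 3.
Setting these equal: 11p − 6 = −8p + 3 ⇒ 19p = 9 ⇒ p = 9/19, and the value is (11)·(9/19) − 6 = -15/19.
For the receiver: with q = P(Forehand), equating Center's and Right's payoffs gives 10q − 5 = −9q + 3 ⇒ q = 8/19.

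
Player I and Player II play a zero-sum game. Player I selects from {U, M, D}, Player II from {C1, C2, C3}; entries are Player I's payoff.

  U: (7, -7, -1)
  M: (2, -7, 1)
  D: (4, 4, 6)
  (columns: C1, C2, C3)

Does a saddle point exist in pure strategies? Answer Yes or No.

Row minima: U → -7, M → -7, D → 4; maximin = 4.
Column maxima: C1 → 7, C2 → 4, C3 → 6; minimax = 4.
maximin = minimax = 4, so a saddle point exists.

Yes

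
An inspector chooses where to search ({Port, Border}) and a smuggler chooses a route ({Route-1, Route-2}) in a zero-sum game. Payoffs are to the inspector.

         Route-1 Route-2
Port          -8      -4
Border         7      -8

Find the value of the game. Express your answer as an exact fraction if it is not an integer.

-92/19

Row minima: Port → -8, Border → -8; maximin = -8.
Column maxima: Route-1 → 7, Route-2 → -4; minimax = -4.
-8 ≠ -4, so there is no saddle point; optimal play is mixed.
Let the inspector play Port with probability p. Expected payoff against Route-1: (-8)p + 7(1−p) = −15p + 7; against Route-2: (-4)p + (-8)(1−p) = 4p − 8.
Setting these equal: −15p + 7 = 4p − 8 ⇒ −19p = -15 ⇒ p = 15/19, and the value is (-15)·(15/19) + 7 = -92/19.
For the smuggler: with q = P(Route-1), equating Port's and Border's payoffs gives −4q − 4 = 15q − 8 ⇒ q = 4/19.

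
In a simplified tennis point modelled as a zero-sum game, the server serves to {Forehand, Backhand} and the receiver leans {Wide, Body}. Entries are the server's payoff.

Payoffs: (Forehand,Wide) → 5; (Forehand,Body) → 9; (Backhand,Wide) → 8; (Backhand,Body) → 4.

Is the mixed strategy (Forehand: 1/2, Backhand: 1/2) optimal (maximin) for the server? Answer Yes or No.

Against Wide this mix gives (1/2)·5 + (1/2)·8 = 13/2.
Against Body this mix gives (1/2)·9 + (1/2)·4 = 13/2.
All of the receiver's active replies (Wide, Body) yield 13/2, and no column does worse for the server. The mix makes the receiver indifferent and guarantees 13/2, so it is optimal.

Yes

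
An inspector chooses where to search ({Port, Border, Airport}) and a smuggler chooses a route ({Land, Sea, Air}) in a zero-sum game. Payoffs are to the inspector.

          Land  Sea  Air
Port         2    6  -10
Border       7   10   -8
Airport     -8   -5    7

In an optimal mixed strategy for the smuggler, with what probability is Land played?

Row minima: Port → -10, Border → -8, Airport → -8; maximin = -8.
Column maxima: Land → 7, Sea → 10, Air → 7; minimax = 7.
-8 ≠ 7, so there is no saddle point; optimal play is mixed.
Port is strictly dominated by Border, so the inspector never plays it.
Sea is strictly dominated by Land (it gives the inspector strictly more in every row), so the smuggler never plays it.
On the remaining 2×2 (Border, Airport vs Land, Air):
Let the inspector play Border with probability p. Expected payoff against Land: 7p + (-8)(1−p) = 15p − 8; against Air: (-8)p + 7(1−p) = −15p + 7.
Setting these equal: 15p − 8 = −15p + 7 ⇒ 30p = 15 ⇒ p = 1/2, and the value is (15)·(1/2) − 8 = -1/2.
For the smuggler: with q = P(Land), equating Border's and Airport's payoffs gives 15q − 8 = −15q + 7 ⇒ q = 1/2.

1/2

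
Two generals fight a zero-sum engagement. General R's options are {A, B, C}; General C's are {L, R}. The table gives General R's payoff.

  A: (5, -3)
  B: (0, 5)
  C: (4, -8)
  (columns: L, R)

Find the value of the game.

Row minima: A → -3, B → 0, C → -8; maximin = 0.
Column maxima: L → 5, R → 5; minimax = 5.
0 ≠ 5, so there is no saddle point; optimal play is mixed.
C is strictly dominated by A, so General R never plays it.
On the remaining 2×2 (A, B vs L, R):
Let General R play A with probability p. Expected payoff against L: 5p + 0(1−p) = 5p; against R: (-3)p + 5(1−p) = −8p + 5.
Setting these equal: 5p = −8p + 5 ⇒ 13p = 5 ⇒ p = 5/13, and the value is (5)·(5/13) = 25/13.
For General C: with q = P(L), equating A's and B's payoffs gives 8q − 3 = −5q + 5 ⇒ q = 8/13.

25/13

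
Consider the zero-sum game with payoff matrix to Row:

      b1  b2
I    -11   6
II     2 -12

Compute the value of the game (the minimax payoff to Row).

-120/31

Row minima: I → -11, II → -12; maximin = -11.
Column maxima: b1 → 2, b2 → 6; minimax = 2.
-11 ≠ 2, so there is no saddle point; optimal play is mixed.
Let Row play I with probability p. Expected payoff against b1: (-11)p + 2(1−p) = −13p + 2; against b2: 6p + (-12)(1−p) = 18p − 12.
Setting these equal: −13p + 2 = 18p − 12 ⇒ −31p = -14 ⇒ p = 14/31, and the value is (-13)·(14/31) + 2 = -120/31.
For Column: with q = P(b1), equating I's and II's payoffs gives −17q + 6 = 14q − 12 ⇒ q = 18/31.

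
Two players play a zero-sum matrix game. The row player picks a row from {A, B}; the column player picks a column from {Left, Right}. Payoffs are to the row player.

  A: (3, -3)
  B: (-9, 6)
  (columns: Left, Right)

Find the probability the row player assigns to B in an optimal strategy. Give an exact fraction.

Row minima: A → -3, B → -9; maximin = -3.
Column maxima: Left → 3, Right → 6; minimax = 3.
-3 ≠ 3, so there is no saddle point; optimal play is mixed.
Let the row player play A with probability p. Expected payoff against Left: 3p + (-9)(1−p) = 12p − 9; against Right: (-3)p + 6(1−p) = −9p + 6.
Setting these equal: 12p − 9 = −9p + 6 ⇒ 21p = 15 ⇒ p = 5/7, and the value is (12)·(5/7) − 9 = -3/7.
For the column player: with q = P(Left), equating A's and B's payoffs gives 6q − 3 = −15q + 6 ⇒ q = 3/7.

2/7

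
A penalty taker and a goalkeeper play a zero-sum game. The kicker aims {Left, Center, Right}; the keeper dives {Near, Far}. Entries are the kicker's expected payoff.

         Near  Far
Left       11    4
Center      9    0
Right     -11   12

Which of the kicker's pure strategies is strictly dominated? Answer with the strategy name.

Center

Left gives a strictly higher payoff than Center against every column: 11 > 9, 4 > 0.
So Center is strictly dominated and the kicker never plays it.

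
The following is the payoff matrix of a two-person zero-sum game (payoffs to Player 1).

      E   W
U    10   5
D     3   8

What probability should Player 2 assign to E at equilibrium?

Row minima: U → 5, D → 3; maximin = 5.
Column maxima: E → 10, W → 8; minimax = 8.
5 ≠ 8, so there is no saddle point; optimal play is mixed.
Let Player 1 play U with probability p. Expected payoff against E: 10p + 3(1−p) = 7p + 3; against W: 5p + 8(1−p) = −3p + 8.
Setting these equal: 7p + 3 = −3p + 8 ⇒ 10p = 5 ⇒ p = 1/2, and the value is (7)·(1/2) + 3 = 13/2.
For Player 2: with q = P(E), equating U's and D's payoffs gives 5q + 5 = −5q + 8 ⇒ q = 3/10.

3/10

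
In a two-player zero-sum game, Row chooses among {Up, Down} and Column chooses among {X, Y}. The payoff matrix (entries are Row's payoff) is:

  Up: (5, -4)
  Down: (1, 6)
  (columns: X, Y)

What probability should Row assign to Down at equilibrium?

9/14

Row minima: Up → -4, Down → 1; maximin = 1.
Column maxima: X → 5, Y → 6; minimax = 5.
1 ≠ 5, so there is no saddle point; optimal play is mixed.
Let Row play Up with probability p. Expected payoff against X: 5p + 1(1−p) = 4p + 1; against Y: (-4)p + 6(1−p) = −10p + 6.
Setting these equal: 4p + 1 = −10p + 6 ⇒ 14p = 5 ⇒ p = 5/14, and the value is (4)·(5/14) + 1 = 17/7.
For Column: with q = P(X), equating Up's and Down's payoffs gives 9q − 4 = −5q + 6 ⇒ q = 5/7.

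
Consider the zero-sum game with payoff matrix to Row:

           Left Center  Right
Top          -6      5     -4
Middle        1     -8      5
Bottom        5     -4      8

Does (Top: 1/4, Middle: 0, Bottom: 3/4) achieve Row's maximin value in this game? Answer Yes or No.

Against Left this mix gives (1/4)·(-6) + (3/4)·5 = 9/4.
Against Center this mix gives (1/4)·5 + (3/4)·(-4) = -7/4.
Against Right this mix gives (1/4)·(-4) + (3/4)·8 = 5.
Column will play Center, holding Row to -7/4. Shifting weight toward the row that does better against Center would raise this floor (the equalizing mix achieves 1/20 against both Center and Left), so the proposed strategy is not optimal.

No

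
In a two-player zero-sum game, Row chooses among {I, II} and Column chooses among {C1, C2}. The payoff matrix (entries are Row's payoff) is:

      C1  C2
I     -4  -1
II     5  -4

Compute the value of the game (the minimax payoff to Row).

Row minima: I → -4, II → -4; maximin = -4.
Column maxima: C1 → 5, C2 → -1; minimax = -1.
-4 ≠ -1, so there is no saddle point; optimal play is mixed.
Let Row play I with probability p. Expected payoff against C1: (-4)p + 5(1−p) = −9p + 5; against C2: (-1)p + (-4)(1−p) = 3p − 4.
Setting these equal: −9p + 5 = 3p − 4 ⇒ −12p = -9 ⇒ p = 3/4, and the value is (-9)·(3/4) + 5 = -7/4.
For Column: with q = P(C1), equating I's and II's payoffs gives −3q − 1 = 9q − 4 ⇒ q = 1/4.

-7/4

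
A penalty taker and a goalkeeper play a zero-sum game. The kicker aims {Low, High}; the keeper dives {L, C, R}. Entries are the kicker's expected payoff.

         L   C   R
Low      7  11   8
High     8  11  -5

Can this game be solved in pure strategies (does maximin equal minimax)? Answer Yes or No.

No

Row minima: Low → 7, High → -5; maximin = 7.
Column maxima: L → 8, C → 11, R → 8; minimax = 8.
7 ≠ 8, so no pure-strategy equilibrium exists.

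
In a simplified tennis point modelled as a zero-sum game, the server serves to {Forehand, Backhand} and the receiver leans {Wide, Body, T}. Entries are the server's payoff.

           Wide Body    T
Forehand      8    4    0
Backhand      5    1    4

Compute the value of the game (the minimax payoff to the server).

16/7

Row minima: Forehand → 0, Backhand → 1; maximin = 1.
Column maxima: Wide → 8, Body → 4, T → 4; minimax = 4.
1 ≠ 4, so there is no saddle point; optimal play is mixed.
Wide is strictly dominated by Body (it gives the server strictly more in every row), so the receiver never plays it.
On the remaining 2×2 (Forehand, Backhand vs Body, T):
Let the server play Forehand with probability p. Expected payoff against Body: 4p + 1(1−p) = 3p + 1; against T: 0p + 4(1−p) = −4p + 4.
Setting these equal: 3p + 1 = −4p + 4 ⇒ 7p = 3 ⇒ p = 3/7, and the value is (3)·(3/7) + 1 = 16/7.
For the receiver: with q = P(Body), equating Forehand's and Backhand's payoffs gives 4q = −3q + 4 ⇒ q = 4/7.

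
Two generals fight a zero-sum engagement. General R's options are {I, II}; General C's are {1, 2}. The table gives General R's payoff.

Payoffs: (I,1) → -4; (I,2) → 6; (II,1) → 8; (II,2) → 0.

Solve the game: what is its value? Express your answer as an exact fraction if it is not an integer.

8/3

Row minima: I → -4, II → 0; maximin = 0.
Column maxima: 1 → 8, 2 → 6; minimax = 6.
0 ≠ 6, so there is no saddle point; optimal play is mixed.
Let General R play I with probability p. Expected payoff against 1: (-4)p + 8(1−p) = −12p + 8; against 2: 6p + 0(1−p) = 6p.
Setting these equal: −12p + 8 = 6p ⇒ −18p = -8 ⇒ p = 4/9, and the value is (-12)·(4/9) + 8 = 8/3.
For General C: with q = P(1), equating I's and II's payoffs gives −10q + 6 = 8q ⇒ q = 1/3.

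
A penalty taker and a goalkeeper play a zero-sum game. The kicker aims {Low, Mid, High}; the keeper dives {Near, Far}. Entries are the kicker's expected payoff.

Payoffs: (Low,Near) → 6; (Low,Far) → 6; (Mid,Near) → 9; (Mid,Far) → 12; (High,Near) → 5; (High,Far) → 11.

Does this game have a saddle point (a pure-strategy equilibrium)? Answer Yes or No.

Yes

Row minima: Low → 6, Mid → 9, High → 5; maximin = 9.
Column maxima: Near → 9, Far → 12; minimax = 9.
maximin = minimax = 9, so a saddle point exists.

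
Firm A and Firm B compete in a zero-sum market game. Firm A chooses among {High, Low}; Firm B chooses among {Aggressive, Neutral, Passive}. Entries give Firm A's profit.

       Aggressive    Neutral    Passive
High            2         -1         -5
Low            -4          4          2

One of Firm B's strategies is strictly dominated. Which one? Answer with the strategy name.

Passive holds Firm A's payoff strictly below Neutral in every row: -5 < -1, 2 < 4.
So Neutral is strictly dominated for Firm B.

Neutral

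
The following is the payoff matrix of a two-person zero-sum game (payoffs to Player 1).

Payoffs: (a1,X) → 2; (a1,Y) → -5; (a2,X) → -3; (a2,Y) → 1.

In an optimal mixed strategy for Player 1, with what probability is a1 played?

Row minima: a1 → -5, a2 → -3; maximin = -3.
Column maxima: X → 2, Y → 1; minimax = 1.
-3 ≠ 1, so there is no saddle point; optimal play is mixed.
Let Player 1 play a1 with probability p. Expected payoff against X: 2p + (-3)(1−p) = 5p − 3; against Y: (-5)p + 1(1−p) = −6p + 1.
Setting these equal: 5p − 3 = −6p + 1 ⇒ 11p = 4 ⇒ p = 4/11, and the value is (5)·(4/11) − 3 = -13/11.
For Player 2: with q = P(X), equating a1's and a2's payoffs gives 7q − 5 = −4q + 1 ⇒ q = 6/11.

4/11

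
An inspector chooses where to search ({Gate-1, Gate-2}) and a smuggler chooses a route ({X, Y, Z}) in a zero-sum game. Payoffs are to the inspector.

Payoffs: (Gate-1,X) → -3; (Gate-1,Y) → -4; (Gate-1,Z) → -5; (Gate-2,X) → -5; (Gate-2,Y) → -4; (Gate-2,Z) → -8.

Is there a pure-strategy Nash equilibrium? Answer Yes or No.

Row minima: Gate-1 → -5, Gate-2 → -8; maximin = -5.
Column maxima: X → -3, Y → -4, Z → -5; minimax = -5.
maximin = minimax = -5, so a saddle point exists.

Yes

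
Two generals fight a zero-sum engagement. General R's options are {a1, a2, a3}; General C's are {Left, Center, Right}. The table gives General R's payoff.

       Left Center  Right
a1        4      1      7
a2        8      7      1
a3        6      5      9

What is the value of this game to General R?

29/5

Row minima: a1 → 1, a2 → 1, a3 → 5; maximin = 5.
Column maxima: Left → 8, Center → 7, Right → 9; minimax = 7.
5 ≠ 7, so there is no saddle point; optimal play is mixed.
a1 is strictly dominated by a3, so General R never plays it.
Left is strictly dominated by Center (it gives General R strictly more in every row), so General C never plays it.
On the remaining 2×2 (a2, a3 vs Center, Right):
Let General R play a2 with probability p. Expected payoff against Center: 7p + 5(1−p) = 2p + 5; against Right: 1p + 9(1−p) = −8p + 9.
Setting these equal: 2p + 5 = −8p + 9 ⇒ 10p = 4 ⇒ p = 2/5, and the value is (2)·(2/5) + 5 = 29/5.
For General C: with q = P(Center), equating a2's and a3's payoffs gives 6q + 1 = −4q + 9 ⇒ q = 4/5.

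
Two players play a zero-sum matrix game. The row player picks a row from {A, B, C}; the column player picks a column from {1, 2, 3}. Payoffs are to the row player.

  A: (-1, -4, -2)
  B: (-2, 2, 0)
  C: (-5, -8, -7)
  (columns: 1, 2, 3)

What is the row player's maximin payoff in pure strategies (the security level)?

-2

Row minima: A → -4, B → -2, C → -8.
The best of these is -2.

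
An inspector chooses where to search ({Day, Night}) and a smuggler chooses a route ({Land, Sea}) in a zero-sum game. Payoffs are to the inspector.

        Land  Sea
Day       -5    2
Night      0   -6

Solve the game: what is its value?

Row minima: Day → -5, Night → -6; maximin = -5.
Column maxima: Land → 0, Sea → 2; minimax = 0.
-5 ≠ 0, so there is no saddle point; optimal play is mixed.
Let the inspector play Day with probability p. Expected payoff against Land: (-5)p + 0(1−p) = −5p; against Sea: 2p + (-6)(1−p) = 8p − 6.
Setting these equal: −5p = 8p − 6 ⇒ −13p = -6 ⇒ p = 6/13, and the value is (-5)·(6/13) = -30/13.
For the smuggler: with q = P(Land), equating Day's and Night's payoffs gives −7q + 2 = 6q − 6 ⇒ q = 8/13.

-30/13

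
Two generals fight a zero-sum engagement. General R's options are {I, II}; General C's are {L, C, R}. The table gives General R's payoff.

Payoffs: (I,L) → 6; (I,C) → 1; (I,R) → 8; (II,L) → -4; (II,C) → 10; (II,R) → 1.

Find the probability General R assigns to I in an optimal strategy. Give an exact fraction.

14/19

Row minima: I → 1, II → -4; maximin = 1.
Column maxima: L → 6, C → 10, R → 8; minimax = 6.
1 ≠ 6, so there is no saddle point; optimal play is mixed.
R is strictly dominated by L (it gives General R strictly more in every row), so General C never plays it.
On the remaining 2×2 (I, II vs L, C):
Let General R play I with probability p. Expected payoff against L: 6p + (-4)(1−p) = 10p − 4; against C: 1p + 10(1−p) = −9p + 10.
Setting these equal: 10p − 4 = −9p + 10 ⇒ 19p = 14 ⇒ p = 14/19, and the value is (10)·(14/19) − 4 = 64/19.
For General C: with q = P(L), equating I's and II's payoffs gives 5q + 1 = −14q + 10 ⇒ q = 9/19.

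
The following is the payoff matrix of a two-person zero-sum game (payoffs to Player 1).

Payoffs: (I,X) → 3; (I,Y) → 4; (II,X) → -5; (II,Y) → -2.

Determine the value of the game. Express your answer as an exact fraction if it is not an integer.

3

Row minima: I → 3, II → -5; maximin = 3.
Column maxima: X → 3, Y → 4; minimax = 3.
Since maximin = minimax = 3, there is a saddle point and the value is 3.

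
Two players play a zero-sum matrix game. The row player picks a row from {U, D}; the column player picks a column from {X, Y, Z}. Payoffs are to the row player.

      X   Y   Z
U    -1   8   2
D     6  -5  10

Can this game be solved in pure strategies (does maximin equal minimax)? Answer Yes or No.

No

Row minima: U → -1, D → -5; maximin = -1.
Column maxima: X → 6, Y → 8, Z → 10; minimax = 6.
-1 ≠ 6, so no pure-strategy equilibrium exists.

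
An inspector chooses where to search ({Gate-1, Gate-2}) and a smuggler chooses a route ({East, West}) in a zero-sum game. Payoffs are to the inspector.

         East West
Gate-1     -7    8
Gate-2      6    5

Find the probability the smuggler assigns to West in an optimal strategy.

13/16

Row minima: Gate-1 → -7, Gate-2 → 5; maximin = 5.
Column maxima: East → 6, West → 8; minimax = 6.
5 ≠ 6, so there is no saddle point; optimal play is mixed.
Let the inspector play Gate-1 with probability p. Expected payoff against East: (-7)p + 6(1−p) = −13p + 6; against West: 8p + 5(1−p) = 3p + 5.
Setting these equal: −13p + 6 = 3p + 5 ⇒ −16p = -1 ⇒ p = 1/16, and the value is (-13)·(1/16) + 6 = 83/16.
For the smuggler: with q = P(East), equating Gate-1's and Gate-2's payoffs gives −15q + 8 = q + 5 ⇒ q = 3/16.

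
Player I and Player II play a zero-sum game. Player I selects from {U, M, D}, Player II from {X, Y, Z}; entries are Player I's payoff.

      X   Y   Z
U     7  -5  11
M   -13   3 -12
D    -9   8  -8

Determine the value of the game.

Row minima: U → -5, M → -13, D → -9; maximin = -5.
Column maxima: X → 7, Y → 8, Z → 11; minimax = 7.
-5 ≠ 7, so there is no saddle point; optimal play is mixed.
M is strictly dominated by D, so Player I never plays it.
Z is strictly dominated by X (it gives Player I strictly more in every row), so Player II never plays it.
On the remaining 2×2 (U, D vs X, Y):
Let Player I play U with probability p. Expected payoff against X: 7p + (-9)(1−p) = 16p − 9; against Y: (-5)p + 8(1−p) = −13p + 8.
Setting these equal: 16p − 9 = −13p + 8 ⇒ 29p = 17 ⇒ p = 17/29, and the value is (16)·(17/29) − 9 = 11/29.
For Player II: with q = P(X), equating U's and D's payoffs gives 12q − 5 = −17q + 8 ⇒ q = 13/29.

11/29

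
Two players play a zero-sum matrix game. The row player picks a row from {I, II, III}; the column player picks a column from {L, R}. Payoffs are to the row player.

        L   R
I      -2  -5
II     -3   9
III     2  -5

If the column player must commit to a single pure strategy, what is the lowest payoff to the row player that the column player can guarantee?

2

Column maxima: L → 2, R → 9.
The smallest of these is 2.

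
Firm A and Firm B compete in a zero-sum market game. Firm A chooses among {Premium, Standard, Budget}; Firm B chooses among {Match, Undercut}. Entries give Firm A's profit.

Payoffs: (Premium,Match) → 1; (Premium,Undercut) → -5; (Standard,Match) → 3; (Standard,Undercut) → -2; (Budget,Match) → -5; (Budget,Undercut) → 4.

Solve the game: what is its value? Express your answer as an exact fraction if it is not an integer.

1/7

Row minima: Premium → -5, Standard → -2, Budget → -5; maximin = -2.
Column maxima: Match → 3, Undercut → 4; minimax = 3.
-2 ≠ 3, so there is no saddle point; optimal play is mixed.
Premium is strictly dominated by Standard, so Firm A never plays it.
On the remaining 2×2 (Standard, Budget vs Match, Undercut):
Let Firm A play Standard with probability p. Expected payoff against Match: 3p + (-5)(1−p) = 8p − 5; against Undercut: (-2)p + 4(1−p) = −6p + 4.
Setting these equal: 8p − 5 = −6p + 4 ⇒ 14p = 9 ⇒ p = 9/14, and the value is (8)·(9/14) − 5 = 1/7.
For Firm B: with q = P(Match), equating Standard's and Budget's payoffs gives 5q − 2 = −9q + 4 ⇒ q = 3/7.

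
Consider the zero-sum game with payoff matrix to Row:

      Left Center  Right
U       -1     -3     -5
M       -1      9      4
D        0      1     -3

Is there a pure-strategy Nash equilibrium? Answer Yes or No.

No

Row minima: U → -5, M → -1, D → -3; maximin = -1.
Column maxima: Left → 0, Center → 9, Right → 4; minimax = 0.
-1 ≠ 0, so no pure-strategy equilibrium exists.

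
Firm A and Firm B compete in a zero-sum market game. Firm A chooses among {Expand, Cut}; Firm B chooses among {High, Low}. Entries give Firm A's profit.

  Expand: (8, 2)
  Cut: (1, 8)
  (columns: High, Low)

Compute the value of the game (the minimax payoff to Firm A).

62/13

Row minima: Expand → 2, Cut → 1; maximin = 2.
Column maxima: High → 8, Low → 8; minimax = 8.
2 ≠ 8, so there is no saddle point; optimal play is mixed.
Let Firm A play Expand with probability p. Expected payoff against High: 8p + 1(1−p) = 7p + 1; against Low: 2p + 8(1−p) = −6p + 8.
Setting these equal: 7p + 1 = −6p + 8 ⇒ 13p = 7 ⇒ p = 7/13, and the value is (7)·(7/13) + 1 = 62/13.
For Firm B: with q = P(High), equating Expand's and Cut's payoffs gives 6q + 2 = −7q + 8 ⇒ q = 6/13.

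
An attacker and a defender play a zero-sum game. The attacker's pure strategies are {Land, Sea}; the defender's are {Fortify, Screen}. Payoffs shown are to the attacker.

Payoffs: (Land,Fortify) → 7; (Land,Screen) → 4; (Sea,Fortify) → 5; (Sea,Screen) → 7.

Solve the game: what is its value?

29/5

Row minima: Land → 4, Sea → 5; maximin = 5.
Column maxima: Fortify → 7, Screen → 7; minimax = 7.
5 ≠ 7, so there is no saddle point; optimal play is mixed.
Let the attacker play Land with probability p. Expected payoff against Fortify: 7p + 5(1−p) = 2p + 5; against Screen: 4p + 7(1−p) = −3p + 7.
Setting these equal: 2p + 5 = −3p + 7 ⇒ 5p = 2 ⇒ p = 2/5, and the value is (2)·(2/5) + 5 = 29/5.
For the defender: with q = P(Fortify), equating Land's and Sea's payoffs gives 3q + 4 = −2q + 7 ⇒ q = 3/5.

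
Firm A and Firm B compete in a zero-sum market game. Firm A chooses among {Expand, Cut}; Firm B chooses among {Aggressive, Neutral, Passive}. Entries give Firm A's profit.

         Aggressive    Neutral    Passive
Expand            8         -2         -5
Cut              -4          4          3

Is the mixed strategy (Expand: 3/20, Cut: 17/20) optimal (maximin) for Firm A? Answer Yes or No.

Against Aggressive this mix gives (3/20)·8 + (17/20)·(-4) = -11/5.
Against Neutral this mix gives (3/20)·(-2) + (17/20)·4 = 31/10.
Against Passive this mix gives (3/20)·(-5) + (17/20)·3 = 9/5.
Firm B will play Aggressive, holding Firm A to -11/5. Shifting weight toward the row that does better against Aggressive would raise this floor (the equalizing mix achieves 1/5 against both Aggressive and Passive), so the proposed strategy is not optimal.

No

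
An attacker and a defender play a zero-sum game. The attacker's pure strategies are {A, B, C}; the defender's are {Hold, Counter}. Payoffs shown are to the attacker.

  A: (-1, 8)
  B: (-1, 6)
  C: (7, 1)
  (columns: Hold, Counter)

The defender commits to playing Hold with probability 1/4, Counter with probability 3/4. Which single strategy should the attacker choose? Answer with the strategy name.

Expected payoff of A: (1/4)·(-1) + (3/4)·8 = 23/4.
Expected payoff of B: (1/4)·(-1) + (3/4)·6 = 17/4.
Expected payoff of C: (1/4)·7 + (3/4)·1 = 5/2.
The largest is 23/4, so the attacker's best response is A.

A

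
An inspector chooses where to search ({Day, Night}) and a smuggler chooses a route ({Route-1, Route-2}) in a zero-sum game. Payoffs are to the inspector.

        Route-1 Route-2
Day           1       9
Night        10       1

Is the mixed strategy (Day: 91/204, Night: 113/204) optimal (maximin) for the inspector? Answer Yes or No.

Against Route-1 this mix gives (91/204)·1 + (113/204)·10 = 407/68.
Against Route-2 this mix gives (91/204)·9 + (113/204)·1 = 233/51.
The smuggler will play Route-2, holding the inspector to 233/51. Shifting weight toward the row that does better against Route-2 would raise this floor (the equalizing mix achieves 89/17 against both Route-2 and Route-1), so the proposed strategy is not optimal.

No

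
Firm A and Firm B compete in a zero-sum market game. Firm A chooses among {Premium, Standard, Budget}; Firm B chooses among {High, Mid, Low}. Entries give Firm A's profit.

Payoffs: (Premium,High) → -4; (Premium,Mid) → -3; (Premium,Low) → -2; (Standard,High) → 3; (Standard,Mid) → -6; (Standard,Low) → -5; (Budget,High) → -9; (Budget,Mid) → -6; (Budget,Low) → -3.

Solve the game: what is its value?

Row minima: Premium → -4, Standard → -6, Budget → -9; maximin = -4.
Column maxima: High → 3, Mid → -3, Low → -2; minimax = -3.
-4 ≠ -3, so there is no saddle point; optimal play is mixed.
Budget is strictly dominated by Premium, so Firm A never plays it.
Low is strictly dominated by Mid (it gives Firm A strictly more in every row), so Firm B never plays it.
On the remaining 2×2 (Premium, Standard vs High, Mid):
Let Firm A play Premium with probability p. Expected payoff against High: (-4)p + 3(1−p) = −7p + 3; against Mid: (-3)p + (-6)(1−p) = 3p − 6.
Setting these equal: −7p + 3 = 3p − 6 ⇒ −10p = -9 ⇒ p = 9/10, and the value is (-7)·(9/10) + 3 = -33/10.
For Firm B: with q = P(High), equating Premium's and Standard's payoffs gives −q − 3 = 9q − 6 ⇒ q = 3/10.

-33/10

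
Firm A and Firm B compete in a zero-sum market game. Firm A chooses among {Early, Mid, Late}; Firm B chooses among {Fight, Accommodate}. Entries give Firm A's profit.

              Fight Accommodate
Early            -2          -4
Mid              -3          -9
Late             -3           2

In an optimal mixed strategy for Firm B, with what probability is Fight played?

6/7

Row minima: Early → -4, Mid → -9, Late → -3; maximin = -3.
Column maxima: Fight → -2, Accommodate → 2; minimax = -2.
-3 ≠ -2, so there is no saddle point; optimal play is mixed.
Mid is strictly dominated by Early, so Firm A never plays it.
On the remaining 2×2 (Early, Late vs Fight, Accommodate):
Let Firm A play Early with probability p. Expected payoff against Fight: (-2)p + (-3)(1−p) = p − 3; against Accommodate: (-4)p + 2(1−p) = −6p + 2.
Setting these equal: p − 3 = −6p + 2 ⇒ 7p = 5 ⇒ p = 5/7, and the value is (1)·(5/7) − 3 = -16/7.
For Firm B: with q = P(Fight), equating Early's and Late's payoffs gives 2q − 4 = −5q + 2 ⇒ q = 6/7.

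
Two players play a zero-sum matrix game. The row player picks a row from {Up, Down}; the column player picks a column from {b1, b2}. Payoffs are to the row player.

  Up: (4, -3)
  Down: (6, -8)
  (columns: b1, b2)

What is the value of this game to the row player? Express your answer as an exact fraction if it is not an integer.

Row minima: Up → -3, Down → -8; maximin = -3.
Column maxima: b1 → 6, b2 → -3; minimax = -3.
Since maximin = minimax = -3, there is a saddle point and the value is -3.

-3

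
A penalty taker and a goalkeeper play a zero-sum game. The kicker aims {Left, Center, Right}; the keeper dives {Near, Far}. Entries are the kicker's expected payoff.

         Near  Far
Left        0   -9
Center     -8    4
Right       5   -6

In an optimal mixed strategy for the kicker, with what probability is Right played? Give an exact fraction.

Row minima: Left → -9, Center → -8, Right → -6; maximin = -6.
Column maxima: Near → 5, Far → 4; minimax = 4.
-6 ≠ 4, so there is no saddle point; optimal play is mixed.
Left is strictly dominated by Right, so the kicker never plays it.
On the remaining 2×2 (Center, Right vs Near, Far):
Let the kicker play Center with probability p. Expected payoff against Near: (-8)p + 5(1−p) = −13p + 5; against Far: 4p + (-6)(1−p) = 10p − 6.
Setting these equal: −13p + 5 = 10p − 6 ⇒ −23p = -11 ⇒ p = 11/23, and the value is (-13)·(11/23) + 5 = -28/23.
For the keeper: with q = P(Near), equating Center's and Right's payoffs gives −12q + 4 = 11q − 6 ⇒ q = 10/23.

12/23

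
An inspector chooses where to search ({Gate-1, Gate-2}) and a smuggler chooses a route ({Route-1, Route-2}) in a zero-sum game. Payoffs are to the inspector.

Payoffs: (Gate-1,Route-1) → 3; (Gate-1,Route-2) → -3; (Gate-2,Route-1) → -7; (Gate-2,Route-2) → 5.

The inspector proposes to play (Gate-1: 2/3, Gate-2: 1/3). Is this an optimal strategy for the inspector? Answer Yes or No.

Yes

Against Route-1 this mix gives (2/3)·3 + (1/3)·(-7) = -1/3.
Against Route-2 this mix gives (2/3)·(-3) + (1/3)·5 = -1/3.
All of the smuggler's active replies (Route-1, Route-2) yield -1/3, and no column does worse for the inspector. The mix makes the smuggler indifferent and guarantees -1/3, so it is optimal.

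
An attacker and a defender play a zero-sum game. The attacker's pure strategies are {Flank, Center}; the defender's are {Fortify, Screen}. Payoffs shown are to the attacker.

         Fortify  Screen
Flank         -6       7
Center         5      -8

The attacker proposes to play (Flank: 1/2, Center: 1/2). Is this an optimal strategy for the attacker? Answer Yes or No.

Against Fortify this mix gives (1/2)·(-6) + (1/2)·5 = -1/2.
Against Screen this mix gives (1/2)·7 + (1/2)·(-8) = -1/2.
All of the defender's active replies (Fortify, Screen) yield -1/2, and no column does worse for the attacker. The mix makes the defender indifferent and guarantees -1/2, so it is optimal.

Yes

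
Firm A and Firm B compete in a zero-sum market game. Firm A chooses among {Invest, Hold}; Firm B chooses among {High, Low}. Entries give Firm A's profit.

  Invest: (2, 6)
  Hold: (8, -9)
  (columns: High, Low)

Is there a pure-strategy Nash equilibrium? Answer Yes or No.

No

Row minima: Invest → 2, Hold → -9; maximin = 2.
Column maxima: High → 8, Low → 6; minimax = 6.
2 ≠ 6, so no pure-strategy equilibrium exists.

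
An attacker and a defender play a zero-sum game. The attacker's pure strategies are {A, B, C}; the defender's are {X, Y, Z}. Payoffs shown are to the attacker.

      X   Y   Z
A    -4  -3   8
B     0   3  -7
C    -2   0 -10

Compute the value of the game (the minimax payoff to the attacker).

-28/19

Row minima: A → -4, B → -7, C → -10; maximin = -4.
Column maxima: X → 0, Y → 3, Z → 8; minimax = 0.
-4 ≠ 0, so there is no saddle point; optimal play is mixed.
C is strictly dominated by B, so the attacker never plays it.
Y is strictly dominated by X (it gives the attacker strictly more in every row), so the defender never plays it.
On the remaining 2×2 (A, B vs X, Z):
Let the attacker play A with probability p. Expected payoff against X: (-4)p + 0(1−p) = −4p; against Z: 8p + (-7)(1−p) = 15p − 7.
Setting these equal: −4p = 15p − 7 ⇒ −19p = -7 ⇒ p = 7/19, and the value is (-4)·(7/19) = -28/19.
For the defender: with q = P(X), equating A's and B's payoffs gives −12q + 8 = 7q − 7 ⇒ q = 15/19.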